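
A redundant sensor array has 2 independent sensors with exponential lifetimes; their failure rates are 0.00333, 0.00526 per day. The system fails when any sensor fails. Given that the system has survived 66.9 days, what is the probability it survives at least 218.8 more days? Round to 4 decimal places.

0.1527

Time to first failure ~ Exp(Σλ) with Σλ = 0.00859.
By memorylessness, P(T > 66.9+218.8 | T > 66.9) = P(T > 218.8) = e^(−0.00859·218.8) ≈ 0.1527.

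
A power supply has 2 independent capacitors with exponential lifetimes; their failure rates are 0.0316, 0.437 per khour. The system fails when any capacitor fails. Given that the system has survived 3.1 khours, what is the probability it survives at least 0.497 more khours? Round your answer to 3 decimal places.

Time to first failure ~ Exp(Σλ) with Σλ = 0.4686.
By memorylessness, P(T > 3.1+0.497 | T > 3.1) = P(T > 0.497) = e^(−0.4686·0.497) ≈ 0.792.

0.792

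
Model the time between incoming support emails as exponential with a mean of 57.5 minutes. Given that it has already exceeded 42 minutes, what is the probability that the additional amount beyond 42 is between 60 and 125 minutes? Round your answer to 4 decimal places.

0.2385

The rate is λ = 1/57.5 = 0.0173913 per minute.
Memoryless: the residual past 42 is again Exp(λ).
P(60 < residual < 125) = e^(−λ·60) − e^(−λ·125) = 0.35223 − 0.11373 ≈ 0.2385.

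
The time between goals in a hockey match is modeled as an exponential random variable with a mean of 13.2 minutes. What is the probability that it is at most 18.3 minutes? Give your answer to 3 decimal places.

The rate is λ = 1/13.2 = 0.0757576 per minute.
P(X ≤ 18.3) = 1 − e^(−λ·18.3) = 1 − e^(−1.3864) ≈ 0.750.

0.750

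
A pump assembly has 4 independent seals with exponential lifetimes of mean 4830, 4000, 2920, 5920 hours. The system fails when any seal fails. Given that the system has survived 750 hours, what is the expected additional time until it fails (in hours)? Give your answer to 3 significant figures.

First-failure rate Σλ = 1/4830 + 1/4000 + 1/2920 + 1/5920 = 0.000968424.
By memorylessness the expected residual is 1/Σλ = 1032.61 hours, regardless of the 750 already elapsed.

1030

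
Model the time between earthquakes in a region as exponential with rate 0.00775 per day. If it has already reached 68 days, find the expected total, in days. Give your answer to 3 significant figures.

197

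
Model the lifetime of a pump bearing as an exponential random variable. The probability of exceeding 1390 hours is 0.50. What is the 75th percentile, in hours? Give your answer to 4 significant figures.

2780

e^(−λ·1390) = 0.50 ⇒ λ = −ln(0.50)/1390 = 0.000498667.
75th percentile: 1 − e^(−λt) = 0.75, t = −ln(0.25)/λ = 2780 hours.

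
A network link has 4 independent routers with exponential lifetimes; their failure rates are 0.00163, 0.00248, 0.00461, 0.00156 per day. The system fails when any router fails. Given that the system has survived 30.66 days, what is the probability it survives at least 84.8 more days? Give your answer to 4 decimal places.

0.4182

Time to first failure ~ Exp(Σλ) with Σλ = 0.01028.
By memorylessness, P(T > 30.66+84.8 | T > 30.66) = P(T > 84.8) = e^(−0.01028·84.8) ≈ 0.4182.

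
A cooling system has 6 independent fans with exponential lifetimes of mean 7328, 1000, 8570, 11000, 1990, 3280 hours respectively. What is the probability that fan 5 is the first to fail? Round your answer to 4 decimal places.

0.2336

Rates: λ_i = 1/mean_i → 0.000136463, 0.001, 0.000116686, 0.0000909091, 0.000502513, 0.000304878; Σλ = 0.00215145.
P(fan 5 first) = λ_5/Σλ = 0.000502513/0.00215145 ≈ 0.2336.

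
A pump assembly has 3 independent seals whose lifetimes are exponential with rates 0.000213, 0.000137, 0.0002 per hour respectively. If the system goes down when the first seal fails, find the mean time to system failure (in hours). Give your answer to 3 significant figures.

1820

The time to first failure is exponential with rate Σλ = 0.000213 + 0.000137 + 0.0002 = 0.00055.
E[min] = 1/Σλ = 1/0.00055 = 1818.18 hours.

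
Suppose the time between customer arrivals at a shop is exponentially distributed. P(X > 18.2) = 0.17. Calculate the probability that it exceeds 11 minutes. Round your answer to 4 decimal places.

e^(−λ·18.2) = 0.17 ⇒ λ = −ln(0.17)/18.2 = 0.0973603.
P(X > 11) = e^(−0.0973603·11) = e^(−1.071) ≈ 0.3427.

0.3427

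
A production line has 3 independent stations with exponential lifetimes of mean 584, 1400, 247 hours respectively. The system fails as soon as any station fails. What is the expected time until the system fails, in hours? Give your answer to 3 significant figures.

154

The first failure time is exponential with rate Σλ_i = 1/584 + 1/1400 + 1/247 = 0.0064752 per hour.
E[min] = 1/Σλ = 1/0.0064752 = 154.435 hours.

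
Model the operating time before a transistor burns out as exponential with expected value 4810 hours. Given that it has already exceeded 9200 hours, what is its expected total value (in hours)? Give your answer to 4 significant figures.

The rate is λ = 1/4810 = 0.0002079 per hour.
By memorylessness, E[X | X > 9200] = 9200 + 1/λ = 9200 + 4810 = 14010 hours.

14010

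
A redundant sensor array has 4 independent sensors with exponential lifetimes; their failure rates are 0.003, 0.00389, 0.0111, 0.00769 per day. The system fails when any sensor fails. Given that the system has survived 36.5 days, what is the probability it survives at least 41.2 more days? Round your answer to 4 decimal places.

Time to first failure ~ Exp(Σλ) with Σλ = 0.02568.
By memorylessness, P(T > 36.5+41.2 | T > 36.5) = P(T > 41.2) = e^(−0.02568·41.2) ≈ 0.3471.

0.3471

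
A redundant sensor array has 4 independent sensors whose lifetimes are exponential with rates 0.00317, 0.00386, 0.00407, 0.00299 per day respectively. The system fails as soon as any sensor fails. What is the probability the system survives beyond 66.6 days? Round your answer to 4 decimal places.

0.3913

The time to first failure is exponential with rate Σλ = 0.00317 + 0.00386 + 0.00407 + 0.00299 = 0.01409.
P(min > 66.6) = e^(−0.01409·66.6) = e^(−0.93839) ≈ 0.3913.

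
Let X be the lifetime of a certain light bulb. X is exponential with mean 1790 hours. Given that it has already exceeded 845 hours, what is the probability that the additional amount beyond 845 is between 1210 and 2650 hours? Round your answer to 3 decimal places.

The rate is λ = 1/1790 = 0.000558659 per hour.
Memoryless: the residual past 845 is again Exp(λ).
P(1210 < residual < 2650) = e^(−λ·1210) − e^(−λ·2650) = 0.50866 − 0.22754 ≈ 0.281.

0.281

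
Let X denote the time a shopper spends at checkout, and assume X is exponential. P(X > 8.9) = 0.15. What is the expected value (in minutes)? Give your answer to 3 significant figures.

e^(−λ·8.9) = 0.15 ⇒ λ = −ln(0.15)/8.9 = 0.21316.
Mean = 1/λ = 4.69132 minutes.

4.69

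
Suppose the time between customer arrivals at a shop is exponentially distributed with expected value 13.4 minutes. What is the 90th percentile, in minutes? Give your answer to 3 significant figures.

The rate is λ = 1/13.4 = 0.0746269 per minute.
Set 1 − e^(−λt) = 0.9, so t = −ln(0.1)/λ = 2.3026/0.0746269 ≈ 30.8546 minutes.

30.9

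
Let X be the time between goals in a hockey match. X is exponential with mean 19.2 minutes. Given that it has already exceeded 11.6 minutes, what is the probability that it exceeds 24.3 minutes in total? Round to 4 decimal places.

The rate is λ = 1/19.2 = 0.0520833 per minute.
By the memoryless property, P(X > 11.6+12.7 | X > 11.6) = P(X > 12.7).
P(X > 12.7) = e^(−0.66146) ≈ 0.5161.

0.5161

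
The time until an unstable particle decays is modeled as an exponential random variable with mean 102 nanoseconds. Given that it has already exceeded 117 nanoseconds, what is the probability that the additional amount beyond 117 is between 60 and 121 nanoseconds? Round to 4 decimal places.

0.2499

The rate is λ = 1/102 = 0.00980392 per nanosecond.
Memoryless: the residual past 117 is again Exp(λ).
P(60 < residual < 121) = e^(−λ·60) − e^(−λ·121) = 0.55531 − 0.30536 ≈ 0.2499.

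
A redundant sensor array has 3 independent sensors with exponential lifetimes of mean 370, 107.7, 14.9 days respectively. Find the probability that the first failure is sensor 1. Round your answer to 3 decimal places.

0.034

Rates: λ_i = 1/mean_i → 0.0027027, 0.00928505, 0.0671141; Σλ = 0.0791018.
P(sensor 1 first) = λ_1/Σλ = 0.0027027/0.0791018 ≈ 0.034.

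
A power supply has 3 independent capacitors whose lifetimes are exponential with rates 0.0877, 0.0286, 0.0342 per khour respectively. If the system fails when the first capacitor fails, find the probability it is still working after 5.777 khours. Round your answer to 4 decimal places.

The time to first failure is exponential with rate Σλ = 0.0877 + 0.0286 + 0.0342 = 0.1505.
P(min > 5.777) = e^(−0.1505·5.777) = e^(−0.86944) ≈ 0.4192.

0.4192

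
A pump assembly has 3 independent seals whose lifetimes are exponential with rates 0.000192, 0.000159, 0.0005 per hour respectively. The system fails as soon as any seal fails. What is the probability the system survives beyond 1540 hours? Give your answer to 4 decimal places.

The time to first failure is exponential with rate Σλ = 0.000192 + 0.000159 + 0.0005 = 0.000851.
P(min > 1540) = e^(−0.000851·1540) = e^(−1.3105) ≈ 0.2697.

0.2697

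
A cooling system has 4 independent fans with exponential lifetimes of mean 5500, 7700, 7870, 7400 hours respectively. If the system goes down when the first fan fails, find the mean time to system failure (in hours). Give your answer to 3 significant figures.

The first failure time is exponential with rate Σλ_i = 1/5500 + 1/7700 + 1/7870 + 1/7400 = 0.000573888 per hour.
E[min] = 1/Σλ = 1/0.000573888 = 1742.5 hours.

1740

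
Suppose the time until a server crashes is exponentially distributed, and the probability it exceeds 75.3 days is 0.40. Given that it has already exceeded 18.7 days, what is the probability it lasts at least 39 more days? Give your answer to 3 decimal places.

0.622

From e^(−λ·75.3) = 0.40, λ = −ln(0.40)/75.3 = 0.0121685.
Memoryless: P(X > 18.7+39 | X > 18.7) = P(X > 39) = e^(−0.0121685·39) ≈ 0.622.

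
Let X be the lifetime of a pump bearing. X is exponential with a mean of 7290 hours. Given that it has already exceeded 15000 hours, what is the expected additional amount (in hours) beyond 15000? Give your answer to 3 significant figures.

The rate is λ = 1/7290 = 0.000137174 per hour.
By memorylessness, the remaining amount past any threshold is again Exp(λ) with mean 1/λ = 7290 hours.

7290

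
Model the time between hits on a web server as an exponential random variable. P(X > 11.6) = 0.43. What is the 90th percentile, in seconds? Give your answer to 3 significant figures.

31.6

e^(−λ·11.6) = 0.43 ⇒ λ = −ln(0.43)/11.6 = 0.072756.
90th percentile: 1 − e^(−λt) = 0.9, t = −ln(0.1)/λ = 31.648 seconds.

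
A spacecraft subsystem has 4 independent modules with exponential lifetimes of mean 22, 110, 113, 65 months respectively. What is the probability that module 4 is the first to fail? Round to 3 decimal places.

0.195

Rates: λ_i = 1/mean_i → 0.0454545, 0.00909091, 0.00884956, 0.0153846; Σλ = 0.0787796.
P(module 4 first) = λ_4/Σλ = 0.0153846/0.0787796 ≈ 0.195.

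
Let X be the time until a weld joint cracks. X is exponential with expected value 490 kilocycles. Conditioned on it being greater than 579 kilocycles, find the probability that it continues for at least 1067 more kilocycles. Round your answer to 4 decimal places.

The rate is λ = 1/490 = 0.00204082 per kilocycle.
By the memoryless property, P(X > 579+1067 | X > 579) = P(X > 1067).
P(X > 1067) = e^(−2.1776) ≈ 0.1133.

0.1133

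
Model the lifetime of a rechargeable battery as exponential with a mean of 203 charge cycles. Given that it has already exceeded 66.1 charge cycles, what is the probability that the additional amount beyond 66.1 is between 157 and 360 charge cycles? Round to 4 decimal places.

The rate is λ = 1/203 = 0.00492611 per charge cycle.
Memoryless: the residual past 66.1 is again Exp(λ).
P(157 < residual < 360) = e^(−λ·157) − e^(−λ·360) = 0.46144 − 0.16976 ≈ 0.2917.

0.2917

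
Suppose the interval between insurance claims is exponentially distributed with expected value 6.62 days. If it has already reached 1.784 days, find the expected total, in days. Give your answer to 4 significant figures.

8.404

The rate is λ = 1/6.62 = 0.151057 per day.
By memorylessness, E[X | X > 1.784] = 1.784 + 1/λ = 1.784 + 6.62 = 8.404 days.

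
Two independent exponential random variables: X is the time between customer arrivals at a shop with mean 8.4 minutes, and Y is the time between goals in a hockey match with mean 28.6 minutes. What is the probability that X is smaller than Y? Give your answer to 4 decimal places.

λ_1 = 1/8.4 = 0.119048, λ_2 = 1/28.6 = 0.034965.
For independent exponentials, P(X < Y) = λ_1/(λ_1+λ_2) = 0.119048/0.154013 ≈ 0.7730.

0.7730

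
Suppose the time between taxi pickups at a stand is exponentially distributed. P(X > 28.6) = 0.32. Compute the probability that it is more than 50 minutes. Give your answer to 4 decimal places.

e^(−λ·28.6) = 0.32 ⇒ λ = −ln(0.32)/28.6 = 0.0398404.
P(X > 50) = e^(−0.0398404·50) = e^(−1.992) ≈ 0.1364.

0.1364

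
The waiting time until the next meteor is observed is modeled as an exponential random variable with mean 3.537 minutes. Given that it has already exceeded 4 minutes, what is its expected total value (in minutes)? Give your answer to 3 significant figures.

The rate is λ = 1/3.537 = 0.282725 per minute.
By memorylessness, E[X | X > 4] = 4 + 1/λ = 4 + 3.537 = 7.537 minutes.

7.54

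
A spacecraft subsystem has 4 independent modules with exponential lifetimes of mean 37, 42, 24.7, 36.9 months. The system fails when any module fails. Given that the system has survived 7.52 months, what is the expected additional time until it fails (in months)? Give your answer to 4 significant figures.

First-failure rate Σλ = 1/37 + 1/42 + 1/24.7 + 1/36.9 = 0.118423.
By memorylessness the expected residual is 1/Σλ = 8.44433 months, regardless of the 7.52 already elapsed.

8.444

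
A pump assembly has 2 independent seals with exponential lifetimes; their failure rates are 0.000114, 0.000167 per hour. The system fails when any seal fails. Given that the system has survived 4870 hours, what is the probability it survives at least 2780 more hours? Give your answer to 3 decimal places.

0.458

Time to first failure ~ Exp(Σλ) with Σλ = 0.000281.
By memorylessness, P(T > 4870+2780 | T > 4870) = P(T > 2780) = e^(−0.000281·2780) ≈ 0.458.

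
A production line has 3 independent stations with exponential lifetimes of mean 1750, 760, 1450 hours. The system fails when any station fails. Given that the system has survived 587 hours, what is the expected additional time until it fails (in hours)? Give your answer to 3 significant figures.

388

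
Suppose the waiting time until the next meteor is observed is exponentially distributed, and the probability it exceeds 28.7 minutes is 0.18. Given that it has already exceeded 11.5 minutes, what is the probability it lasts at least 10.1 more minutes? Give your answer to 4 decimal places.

From e^(−λ·28.7) = 0.18, λ = −ln(0.18)/28.7 = 0.0597491.
Memoryless: P(X > 11.5+10.1 | X > 11.5) = P(X > 10.1) = e^(−0.0597491·10.1) ≈ 0.5469.

0.5469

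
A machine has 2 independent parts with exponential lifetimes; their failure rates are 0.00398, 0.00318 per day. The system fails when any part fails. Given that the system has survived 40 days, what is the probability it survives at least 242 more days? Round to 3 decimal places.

Time to first failure ~ Exp(Σλ) with Σλ = 0.00716.
By memorylessness, P(T > 40+242 | T > 40) = P(T > 242) = e^(−0.00716·242) ≈ 0.177.

0.177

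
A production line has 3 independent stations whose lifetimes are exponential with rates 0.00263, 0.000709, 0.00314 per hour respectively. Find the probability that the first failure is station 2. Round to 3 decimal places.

0.109

The time to first failure is exponential with rate Σλ = 0.00263 + 0.000709 + 0.00314 = 0.006479.
P(station 2 first) = λ_2/Σλ = 0.000709/0.006479 ≈ 0.109.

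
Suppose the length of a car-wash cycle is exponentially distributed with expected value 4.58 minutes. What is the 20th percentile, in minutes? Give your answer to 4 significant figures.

1.022

The rate is λ = 1/4.58 = 0.218341 per minute.
Set 1 − e^(−λt) = 0.2, so t = −ln(0.8)/λ = 0.22314/0.218341 ≈ 1.022 minutes.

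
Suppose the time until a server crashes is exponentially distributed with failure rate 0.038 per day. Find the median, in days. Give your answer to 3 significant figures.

Set 1 − e^(−λt) = 0.5, so t = −ln(0.5)/λ = 0.69315/0.038 ≈ 18.2407 days.

18.2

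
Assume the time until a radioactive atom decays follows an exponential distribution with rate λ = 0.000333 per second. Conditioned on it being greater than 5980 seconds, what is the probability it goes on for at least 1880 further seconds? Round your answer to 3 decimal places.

The exponential is memoryless, so the remaining time is again Exp(λ): the condition X > 5980 is irrelevant.
P(X > 1880) = e^(−0.62604) ≈ 0.535.

0.535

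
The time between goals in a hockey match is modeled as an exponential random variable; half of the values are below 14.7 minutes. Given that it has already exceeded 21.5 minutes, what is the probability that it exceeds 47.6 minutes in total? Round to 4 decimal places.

For an exponential, median = ln(2)/λ, so λ = ln 2 / 14.7 = 0.0471529 per minute.
By the memoryless property, P(X > 21.5+26.1 | X > 21.5) = P(X > 26.1).
P(X > 26.1) = e^(−1.2307) ≈ 0.2921.

0.2921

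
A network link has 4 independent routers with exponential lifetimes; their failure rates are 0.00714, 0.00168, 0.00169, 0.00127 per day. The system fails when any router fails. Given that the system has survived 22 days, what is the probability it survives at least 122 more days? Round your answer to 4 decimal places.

0.2376

Time to first failure ~ Exp(Σλ) with Σλ = 0.01178.
By memorylessness, P(T > 22+122 | T > 22) = P(T > 122) = e^(−0.01178·122) ≈ 0.2376.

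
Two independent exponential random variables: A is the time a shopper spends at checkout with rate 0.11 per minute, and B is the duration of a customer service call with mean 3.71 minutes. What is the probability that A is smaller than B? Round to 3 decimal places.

λ_1 = 0.11, λ_2 = 1/3.71 = 0.269542.
For independent exponentials, P(A < B) = λ_1/(λ_1+λ_2) = 0.11/0.379542 ≈ 0.290.

0.290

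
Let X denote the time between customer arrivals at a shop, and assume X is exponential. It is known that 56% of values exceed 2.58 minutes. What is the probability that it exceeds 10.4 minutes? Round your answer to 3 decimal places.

e^(−λ·2.58) = 0.56 ⇒ λ = −ln(0.56)/2.58 = 0.224736.
P(X > 10.4) = e^(−0.224736·10.4) = e^(−2.3373) ≈ 0.097.

0.097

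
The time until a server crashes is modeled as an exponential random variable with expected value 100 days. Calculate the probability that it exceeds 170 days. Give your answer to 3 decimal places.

0.183

The rate is λ = 1/100 = 0.01 per day.
P(X > 170) = e^(−λ·170) = e^(−1.7) ≈ 0.183.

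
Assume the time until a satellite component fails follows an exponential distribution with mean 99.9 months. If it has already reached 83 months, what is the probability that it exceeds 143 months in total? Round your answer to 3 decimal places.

The rate is λ = 1/99.9 = 0.01001 per month.
The exponential is memoryless, so the remaining time is again Exp(λ): the condition X > 83 is irrelevant.
P(X > 60) = e^(−0.6006) ≈ 0.548.

0.548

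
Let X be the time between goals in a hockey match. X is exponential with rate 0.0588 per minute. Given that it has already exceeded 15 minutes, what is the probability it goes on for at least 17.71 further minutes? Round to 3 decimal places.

The exponential is memoryless, so the remaining time is again Exp(λ): the condition X > 15 is irrelevant.
P(X > 17.71) = e^(−1.0413) ≈ 0.353.

0.353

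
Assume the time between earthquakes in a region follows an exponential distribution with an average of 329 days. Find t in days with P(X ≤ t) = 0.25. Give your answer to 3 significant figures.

94.6

The rate is λ = 1/329 = 0.00303951 per day.
Set 1 − e^(−λt) = 0.25, so t = −ln(0.75)/λ = 0.28768/0.00303951 ≈ 94.6474 days.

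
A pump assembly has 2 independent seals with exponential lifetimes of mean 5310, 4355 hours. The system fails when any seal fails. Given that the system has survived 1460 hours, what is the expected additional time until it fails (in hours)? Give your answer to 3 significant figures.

First-failure rate Σλ = 1/5310 + 1/4355 = 0.000417945.
By memorylessness the expected residual is 1/Σλ = 2392.66 hours, regardless of the 1460 already elapsed.

2390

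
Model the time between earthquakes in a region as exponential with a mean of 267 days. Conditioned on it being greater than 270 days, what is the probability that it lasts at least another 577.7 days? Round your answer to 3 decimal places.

0.115

The rate is λ = 1/267 = 0.00374532 per day.
P(X > s+t | X > s) = e^(−λ(s+t))/e^(−λs) = e^(−λt), independent of s = 270.
P(X > 577.7) = e^(−2.1637) ≈ 0.115.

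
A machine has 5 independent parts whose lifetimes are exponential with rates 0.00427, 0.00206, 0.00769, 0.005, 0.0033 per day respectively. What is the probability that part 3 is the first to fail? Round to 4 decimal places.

The time to first failure is exponential with rate Σλ = 0.00427 + 0.00206 + 0.00769 + 0.005 + 0.0033 = 0.02232.
P(part 3 first) = λ_3/Σλ = 0.00769/0.02232 ≈ 0.3445.

0.3445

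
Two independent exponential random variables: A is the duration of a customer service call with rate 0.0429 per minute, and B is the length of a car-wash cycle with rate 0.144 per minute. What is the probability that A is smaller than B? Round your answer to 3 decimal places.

0.230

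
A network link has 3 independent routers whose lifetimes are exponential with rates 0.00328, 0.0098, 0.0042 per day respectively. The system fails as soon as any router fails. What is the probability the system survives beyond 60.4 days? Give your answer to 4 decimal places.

0.3521

The time to first failure is exponential with rate Σλ = 0.00328 + 0.0098 + 0.0042 = 0.01728.
P(min > 60.4) = e^(−0.01728·60.4) = e^(−1.0437) ≈ 0.3521.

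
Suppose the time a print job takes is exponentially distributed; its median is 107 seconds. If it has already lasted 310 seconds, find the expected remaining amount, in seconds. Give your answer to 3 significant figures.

154

For an exponential, median = ln(2)/λ, so λ = ln 2 / 107 = 0.00647801 per second.
By memorylessness, the remaining amount past any threshold is again Exp(λ) with mean 1/λ = 154.368 seconds.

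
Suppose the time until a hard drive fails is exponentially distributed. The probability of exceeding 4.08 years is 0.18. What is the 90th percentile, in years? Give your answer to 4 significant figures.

e^(−λ·4.08) = 0.18 ⇒ λ = −ln(0.18)/4.08 = 0.420294.
90th percentile: 1 − e^(−λt) = 0.9, t = −ln(0.1)/λ = 5.47851 years.

5.479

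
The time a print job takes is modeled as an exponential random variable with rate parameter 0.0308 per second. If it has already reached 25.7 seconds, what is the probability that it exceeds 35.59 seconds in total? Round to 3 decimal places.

0.737

The exponential is memoryless, so the remaining time is again Exp(λ): the condition X > 25.7 is irrelevant.
P(X > 9.89) = e^(−0.30461) ≈ 0.737.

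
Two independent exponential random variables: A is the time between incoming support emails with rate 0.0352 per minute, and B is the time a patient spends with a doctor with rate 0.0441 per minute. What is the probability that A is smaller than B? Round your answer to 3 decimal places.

0.444

λ_1 = 0.0352, λ_2 = 0.0441.
For independent exponentials, P(A < B) = λ_1/(λ_1+λ_2) = 0.0352/0.0793 ≈ 0.444.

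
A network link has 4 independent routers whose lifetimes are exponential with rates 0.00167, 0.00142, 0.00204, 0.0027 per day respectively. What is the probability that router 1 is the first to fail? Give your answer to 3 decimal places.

The time to first failure is exponential with rate Σλ = 0.00167 + 0.00142 + 0.00204 + 0.0027 = 0.00783.
P(router 1 first) = λ_1/Σλ = 0.00167/0.00783 ≈ 0.213.

0.213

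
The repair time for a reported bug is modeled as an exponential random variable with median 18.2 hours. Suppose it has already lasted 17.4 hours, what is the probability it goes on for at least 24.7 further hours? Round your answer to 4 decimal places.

0.3904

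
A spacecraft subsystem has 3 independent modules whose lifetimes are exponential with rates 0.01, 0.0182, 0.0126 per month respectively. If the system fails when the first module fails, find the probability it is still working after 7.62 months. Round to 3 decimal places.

The time to first failure is exponential with rate Σλ = 0.01 + 0.0182 + 0.0126 = 0.0408.
P(min > 7.62) = e^(−0.0408·7.62) = e^(−0.3109) ≈ 0.733.

0.733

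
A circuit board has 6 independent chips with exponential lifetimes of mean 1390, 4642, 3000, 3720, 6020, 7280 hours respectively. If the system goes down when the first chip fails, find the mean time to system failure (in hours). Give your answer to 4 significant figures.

The first failure time is exponential with rate Σλ_i = 1/1390 + 1/4642 + 1/3000 + 1/3720 + 1/6020 + 1/7280 = 0.00184047 per hour.
E[min] = 1/Σλ = 1/0.00184047 = 543.338 hours.

543.3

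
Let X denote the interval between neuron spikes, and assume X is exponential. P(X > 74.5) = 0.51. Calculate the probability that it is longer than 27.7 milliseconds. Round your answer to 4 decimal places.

0.7785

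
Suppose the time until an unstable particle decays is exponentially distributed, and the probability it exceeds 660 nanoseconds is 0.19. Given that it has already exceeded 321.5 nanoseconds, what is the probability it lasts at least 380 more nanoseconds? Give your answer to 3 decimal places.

From e^(−λ·660) = 0.19, λ = −ln(0.19)/660 = 0.00251626.
Memoryless: P(X > 321.5+380 | X > 321.5) = P(X > 380) = e^(−0.00251626·380) ≈ 0.384.

0.384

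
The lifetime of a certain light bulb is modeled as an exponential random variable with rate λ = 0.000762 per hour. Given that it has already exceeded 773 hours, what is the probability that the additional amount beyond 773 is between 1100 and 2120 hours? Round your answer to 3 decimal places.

0.234

Memoryless: the residual past 773 is again Exp(λ).
P(1100 < residual < 2120) = e^(−λ·1100) − e^(−λ·2120) = 0.43249 − 0.19880 ≈ 0.234.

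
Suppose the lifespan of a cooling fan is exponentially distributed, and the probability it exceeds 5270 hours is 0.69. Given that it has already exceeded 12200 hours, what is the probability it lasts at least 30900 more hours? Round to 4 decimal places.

From e^(−λ·5270) = 0.69, λ = −ln(0.69)/5270 = 0.0000704106.
Memoryless: P(X > 12200+30900 | X > 12200) = P(X > 30900) = e^(−0.0000704106·30900) ≈ 0.1135.

0.1135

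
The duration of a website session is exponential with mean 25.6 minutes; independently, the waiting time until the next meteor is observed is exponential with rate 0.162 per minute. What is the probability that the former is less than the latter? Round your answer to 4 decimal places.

0.1943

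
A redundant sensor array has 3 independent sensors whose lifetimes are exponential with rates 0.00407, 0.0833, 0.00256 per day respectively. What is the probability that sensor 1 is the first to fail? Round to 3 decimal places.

The time to first failure is exponential with rate Σλ = 0.00407 + 0.0833 + 0.00256 = 0.08993.
P(sensor 1 first) = λ_1/Σλ = 0.00407/0.08993 ≈ 0.045.

0.045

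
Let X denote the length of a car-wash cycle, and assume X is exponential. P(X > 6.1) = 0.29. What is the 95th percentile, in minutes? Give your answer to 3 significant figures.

14.8

e^(−λ·6.1) = 0.29 ⇒ λ = −ln(0.29)/6.1 = 0.20293.
95th percentile: 1 − e^(−λt) = 0.95, t = −ln(0.05)/λ = 14.7624 minutes.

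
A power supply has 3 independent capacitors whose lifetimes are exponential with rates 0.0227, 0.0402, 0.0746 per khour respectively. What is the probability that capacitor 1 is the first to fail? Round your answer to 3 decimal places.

0.165

The time to first failure is exponential with rate Σλ = 0.0227 + 0.0402 + 0.0746 = 0.1375.
P(capacitor 1 first) = λ_1/Σλ = 0.0227/0.1375 ≈ 0.165.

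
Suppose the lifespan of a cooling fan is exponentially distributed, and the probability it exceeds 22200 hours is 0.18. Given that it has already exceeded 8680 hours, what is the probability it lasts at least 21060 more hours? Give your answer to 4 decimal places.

0.1966

From e^(−λ·22200) = 0.18, λ = −ln(0.18)/22200 = 0.0000772432.
Memoryless: P(X > 8680+21060 | X > 8680) = P(X > 21060) = e^(−0.0000772432·21060) ≈ 0.1966.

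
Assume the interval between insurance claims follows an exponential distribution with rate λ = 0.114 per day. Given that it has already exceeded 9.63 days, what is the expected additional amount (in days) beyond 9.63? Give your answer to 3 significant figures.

By memorylessness, the remaining amount past any threshold is again Exp(λ) with mean 1/λ = 8.77193 days.

8.77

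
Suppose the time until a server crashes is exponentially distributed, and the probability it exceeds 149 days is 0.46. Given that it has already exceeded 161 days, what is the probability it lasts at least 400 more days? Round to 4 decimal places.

From e^(−λ·149) = 0.46, λ = −ln(0.46)/149 = 0.0052116.
Memoryless: P(X > 161+400 | X > 161) = P(X > 400) = e^(−0.0052116·400) ≈ 0.1244.

0.1244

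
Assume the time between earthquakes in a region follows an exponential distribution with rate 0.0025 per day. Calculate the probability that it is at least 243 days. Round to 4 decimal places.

P(X > 243) = e^(−λ·243) = e^(−0.6075) ≈ 0.5447.

0.5447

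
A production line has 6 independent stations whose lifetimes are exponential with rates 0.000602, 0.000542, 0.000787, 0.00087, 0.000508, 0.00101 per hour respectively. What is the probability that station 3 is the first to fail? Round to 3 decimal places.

0.182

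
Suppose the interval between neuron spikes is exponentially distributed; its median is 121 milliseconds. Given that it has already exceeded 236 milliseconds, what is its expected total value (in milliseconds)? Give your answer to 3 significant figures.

For an exponential, median = ln(2)/λ, so λ = ln 2 / 121 = 0.00572849 per millisecond.
By memorylessness, E[X | X > 236] = 236 + 1/λ = 236 + 174.566 = 410.566 milliseconds.

411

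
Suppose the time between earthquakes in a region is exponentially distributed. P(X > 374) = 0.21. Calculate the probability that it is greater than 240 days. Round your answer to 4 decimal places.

0.3673

e^(−λ·374) = 0.21 ⇒ λ = −ln(0.21)/374 = 0.00417285.
P(X > 240) = e^(−0.00417285·240) = e^(−1.0015) ≈ 0.3673.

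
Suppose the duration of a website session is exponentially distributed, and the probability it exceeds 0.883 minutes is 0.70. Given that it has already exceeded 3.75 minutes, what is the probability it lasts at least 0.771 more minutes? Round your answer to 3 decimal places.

From e^(−λ·0.883) = 0.70, λ = −ln(0.70)/0.883 = 0.403935.
Memoryless: P(X > 3.75+0.771 | X > 3.75) = P(X > 0.771) = e^(−0.403935·0.771) ≈ 0.732.

0.732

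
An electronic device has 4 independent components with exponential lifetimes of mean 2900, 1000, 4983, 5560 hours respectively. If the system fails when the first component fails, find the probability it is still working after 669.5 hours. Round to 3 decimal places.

0.315

The first failure time is exponential with rate Σλ_i = 1/2900 + 1/1000 + 1/4983 + 1/5560 = 0.00172537 per hour.
P(min > 669.5) = e^(−0.00172537·669.5) = e^(−1.1551) ≈ 0.315.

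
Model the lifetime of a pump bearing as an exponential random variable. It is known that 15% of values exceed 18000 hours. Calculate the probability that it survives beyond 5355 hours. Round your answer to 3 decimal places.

e^(−λ·18000) = 0.15 ⇒ λ = −ln(0.15)/18000 = 0.000105396.
P(X > 5355) = e^(−0.000105396·5355) = e^(−0.56439) ≈ 0.569.

0.569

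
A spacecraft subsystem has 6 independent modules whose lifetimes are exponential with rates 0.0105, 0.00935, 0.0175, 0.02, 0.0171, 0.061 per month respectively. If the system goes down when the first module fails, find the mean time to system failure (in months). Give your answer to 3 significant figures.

The time to first failure is exponential with rate Σλ = 0.0105 + 0.00935 + 0.0175 + 0.02 + 0.0171 + 0.061 = 0.13545.
E[min] = 1/Σλ = 1/0.13545 = 7.3828 months.

7.38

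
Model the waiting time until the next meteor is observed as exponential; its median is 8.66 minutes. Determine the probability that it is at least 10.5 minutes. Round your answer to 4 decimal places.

0.4315

For an exponential, median = ln(2)/λ, so λ = ln 2 / 8.66 = 0.0800401 per minute.
P(X > 10.5) = e^(−λ·10.5) = e^(−0.84042) ≈ 0.4315.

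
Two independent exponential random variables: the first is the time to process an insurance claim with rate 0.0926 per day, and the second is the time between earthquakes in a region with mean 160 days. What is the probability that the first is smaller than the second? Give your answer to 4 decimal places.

λ_1 = 0.0926, λ_2 = 1/160 = 0.00625.
For independent exponentials, P(the first < the second) = λ_1/(λ_1+λ_2) = 0.0926/0.09885 ≈ 0.9368.

0.9368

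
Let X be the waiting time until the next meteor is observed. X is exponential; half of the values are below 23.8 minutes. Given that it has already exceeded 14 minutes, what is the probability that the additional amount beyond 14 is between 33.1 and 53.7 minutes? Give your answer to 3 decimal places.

0.172

For an exponential, median = ln(2)/λ, so λ = ln 2 / 23.8 = 0.0291238 per minute.
Memoryless: the residual past 14 is again Exp(λ).
P(33.1 < residual < 53.7) = e^(−λ·33.1) − e^(−λ·53.7) = 0.38136 − 0.20931 ≈ 0.172.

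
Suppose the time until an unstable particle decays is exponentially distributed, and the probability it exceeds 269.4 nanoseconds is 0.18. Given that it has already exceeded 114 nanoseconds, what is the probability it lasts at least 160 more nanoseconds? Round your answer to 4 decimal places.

From e^(−λ·269.4) = 0.18, λ = −ln(0.18)/269.4 = 0.00636525.
Memoryless: P(X > 114+160 | X > 114) = P(X > 160) = e^(−0.00636525·160) ≈ 0.3612.

0.3612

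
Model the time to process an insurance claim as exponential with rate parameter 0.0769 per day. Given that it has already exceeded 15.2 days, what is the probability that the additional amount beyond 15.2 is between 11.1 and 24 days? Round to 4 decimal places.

0.2680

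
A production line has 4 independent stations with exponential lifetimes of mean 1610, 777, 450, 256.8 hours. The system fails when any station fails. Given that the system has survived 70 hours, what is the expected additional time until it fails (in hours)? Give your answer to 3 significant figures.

First-failure rate Σλ = 1/1610 + 1/777 + 1/450 + 1/256.8 = 0.00802442.
By memorylessness the expected residual is 1/Σλ = 124.62 hours, regardless of the 70 already elapsed.

125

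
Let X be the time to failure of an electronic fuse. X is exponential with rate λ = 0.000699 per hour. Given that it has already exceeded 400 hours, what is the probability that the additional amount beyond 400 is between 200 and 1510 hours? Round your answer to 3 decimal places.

0.522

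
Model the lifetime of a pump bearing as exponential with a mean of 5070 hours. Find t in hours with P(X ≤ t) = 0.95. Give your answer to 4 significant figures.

15190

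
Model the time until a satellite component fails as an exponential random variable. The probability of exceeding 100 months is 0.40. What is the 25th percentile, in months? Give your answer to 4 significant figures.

31.40

e^(−λ·100) = 0.40 ⇒ λ = −ln(0.40)/100 = 0.00916291.
25th percentile: 1 − e^(−λt) = 0.25, t = −ln(0.75)/λ = 31.3964 months.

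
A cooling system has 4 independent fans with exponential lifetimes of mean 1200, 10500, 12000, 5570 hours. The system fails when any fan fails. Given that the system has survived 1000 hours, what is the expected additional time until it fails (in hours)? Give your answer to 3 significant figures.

839

First-failure rate Σλ = 1/1200 + 1/10500 + 1/12000 + 1/5570 = 0.00119144.
By memorylessness the expected residual is 1/Σλ = 839.322 hours, regardless of the 1000 already elapsed.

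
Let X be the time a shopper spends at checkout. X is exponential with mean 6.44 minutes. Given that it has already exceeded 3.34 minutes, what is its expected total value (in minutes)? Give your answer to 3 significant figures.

9.78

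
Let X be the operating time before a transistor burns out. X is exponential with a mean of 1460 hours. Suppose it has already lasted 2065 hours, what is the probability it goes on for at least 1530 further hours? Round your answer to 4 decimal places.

0.3507

The rate is λ = 1/1460 = 0.000684932 per hour.
P(X > s+t | X > s) = e^(−λ(s+t))/e^(−λs) = e^(−λt), independent of s = 2065.
P(X > 1530) = e^(−1.0479) ≈ 0.3507.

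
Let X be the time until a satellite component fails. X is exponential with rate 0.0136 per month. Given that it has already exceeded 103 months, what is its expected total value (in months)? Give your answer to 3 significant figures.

177

By memorylessness, E[X | X > 103] = 103 + 1/λ = 103 + 73.5294 = 176.529 months.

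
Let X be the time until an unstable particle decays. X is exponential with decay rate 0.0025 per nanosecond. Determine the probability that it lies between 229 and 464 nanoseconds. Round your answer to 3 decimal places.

0.251

P(229 < X < 464) = e^(−λ·229) − e^(−λ·464) = 0.56411 − 0.31349 ≈ 0.251.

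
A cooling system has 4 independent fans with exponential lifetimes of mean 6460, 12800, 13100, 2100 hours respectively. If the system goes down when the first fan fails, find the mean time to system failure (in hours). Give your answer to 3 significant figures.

The first failure time is exponential with rate Σλ_i = 1/6460 + 1/12800 + 1/13100 + 1/2100 = 0.00078545 per hour.
E[min] = 1/Σλ = 1/0.00078545 = 1273.16 hours.

1270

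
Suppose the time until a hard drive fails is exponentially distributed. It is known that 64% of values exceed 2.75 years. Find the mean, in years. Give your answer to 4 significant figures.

e^(−λ·2.75) = 0.64 ⇒ λ = −ln(0.64)/2.75 = 0.162286.
Mean = 1/λ = 6.16195 years.

6.162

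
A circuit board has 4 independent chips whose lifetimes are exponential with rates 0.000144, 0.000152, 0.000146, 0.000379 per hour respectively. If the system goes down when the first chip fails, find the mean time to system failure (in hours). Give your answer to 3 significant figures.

The time to first failure is exponential with rate Σλ = 0.000144 + 0.000152 + 0.000146 + 0.000379 = 0.000821.
E[min] = 1/Σλ = 1/0.000821 = 1218.03 hours.

1220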